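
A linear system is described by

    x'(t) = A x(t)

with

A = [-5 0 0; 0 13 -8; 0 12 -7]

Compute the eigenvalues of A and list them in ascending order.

-5, 1, 5

det(sI - A) = s^3 - (tr A)s^2 + (M11 + M22 + M33)s - det A, where Mii is the 2×2 principal minor of A obtained by deleting row i and column i.
tr A = (-5) + 13 + (-7) = 1; M11 = 13·(-7) - (-8)·12 = -91 - (-96) = 5; M22 = (-5)·(-7) - 0·0 = 35 - 0 = 35; M33 = (-5)·13 - 0·0 = -65 - 0 = -65; sum of minors = -25.
det A = (-5)·(13·(-7) - (-8)·12) - 0·(0·(-7) - (-8)·0) + 0·(0·12 - 13·0) = (-5)·5 - 0·0 + 0·0 = -25.
So p(s) = det(sI - A) = s^3 - s^2 - 25s + 25.
Rational-root test: any integer root divides 25. Testing small divisors, s = 1 works: p(1) = 1 + (-1) + (-25) + 25 = 0, so (s - 1) is a factor.
Dividing, p(s) = (s - 1)(s^2 - 25).
Factor s^2 - 25: two numbers with sum 0 and product -25 are 5 and -5, so s^2 - 25 = (s - 5)(s + 5).
Hence p(s) = (s - 5) (s - 1) (s + 5), with roots -5, 1, 5.
At least one eigenvalue has non-negative real part, so the system is not asymptotically stable.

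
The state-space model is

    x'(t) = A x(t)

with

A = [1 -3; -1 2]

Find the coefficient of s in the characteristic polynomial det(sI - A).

For a 2×2 matrix, det(sI - A) = s^2 - (tr A)s + det A.
tr A = 3, det A = -1.
So p(s) = s^2 - 3s - 1.
The coefficient of s is -3.

-3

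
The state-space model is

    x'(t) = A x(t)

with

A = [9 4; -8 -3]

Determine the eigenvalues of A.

det(sI - A) = s^2 - (tr A)s + det A, with tr A = 9 + (-3) = 6 and det A = 9·(-3) - 4·(-8) = -27 - (-32) = 5.
So p(s) = det(sI - A) = s^2 - 6s + 5.
Factor s^2 - 6s + 5: two numbers with sum 6 and product 5 are 5 and 1, so s^2 - 6s + 5 = (s - 5)(s - 1).
Hence p(s) = (s - 5) (s - 1), with roots 1, 5.
At least one eigenvalue has non-negative real part, so the system is not asymptotically stable.

1, 5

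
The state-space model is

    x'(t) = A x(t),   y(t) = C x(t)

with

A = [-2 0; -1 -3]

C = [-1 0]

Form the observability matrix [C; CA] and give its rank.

CA = [[2, 0]]
Observability matrix O = [C; CA] = [[-1, 0], [2, 0]]
Every row of O is a scalar multiple of row 1 = [-1, 0] (multipliers 1, -2), so the rows span a one-dimensional space.
O ≠ 0, hence rank(O) = 1.
rank(O) = 1 < n = 2, so the pair (A, C) is not completely observable.

1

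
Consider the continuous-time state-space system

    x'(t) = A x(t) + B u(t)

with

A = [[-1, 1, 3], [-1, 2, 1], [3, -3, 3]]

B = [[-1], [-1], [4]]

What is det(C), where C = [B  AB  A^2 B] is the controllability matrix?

279

AB = [[12], [3], [12]]
A^2B = [[27], [6], [63]]
Controllability matrix C = [B  AB  A^2B] = [[-1, 12, 27], [-1, 3, 6], [4, 12, 63]]
Expanding along the first row, det(C) = (-1)·(3·63 - 6·12) - 12·((-1)·63 - 6·4) + 27·((-1)·12 - 3·4) = (-1)·117 - 12·(-87) + 27·(-24) = 279
Since det(C) ≠ 0, rank(C) = 3 and the system is completely controllable.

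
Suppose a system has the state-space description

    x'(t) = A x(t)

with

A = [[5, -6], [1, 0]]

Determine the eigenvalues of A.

det(sI - A) = s^2 - (tr A)s + det A, with tr A = 5 + 0 = 5 and det A = 5·0 - (-6)·1 = 0 - (-6) = 6.
So p(s) = det(sI - A) = s^2 - 5s + 6.
Factor s^2 - 5s + 6: two numbers with sum 5 and product 6 are 3 and 2, so s^2 - 5s + 6 = (s - 3)(s - 2).
Hence p(s) = (s - 3) (s - 2), with roots 2, 3.
At least one eigenvalue has non-negative real part, so the system is not asymptotically stable.

2, 3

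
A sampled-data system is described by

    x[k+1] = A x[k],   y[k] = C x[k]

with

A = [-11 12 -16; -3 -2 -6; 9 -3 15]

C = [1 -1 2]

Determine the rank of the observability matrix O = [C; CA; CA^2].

CA = [[10, 8, 20]]
CA^2 = [[46, 44, 92]]
Observability matrix O = [C; CA; CA^2] = [[1, -1, 2], [10, 8, 20], [46, 44, 92]]
The columns c1, c2, c3 of O are linearly dependent: -2·c1 + c3 = 0 (check each entry), so rank(O) ≤ 2.
The 2×2 minor from rows 1, 2, columns 1, 2 is 1·8 - (-1)·10 = 8 - (-10) = 18 ≠ 0, so rank(O) = 2.
rank(O) = 2 < n = 3, so the pair (A, C) is not completely observable.

2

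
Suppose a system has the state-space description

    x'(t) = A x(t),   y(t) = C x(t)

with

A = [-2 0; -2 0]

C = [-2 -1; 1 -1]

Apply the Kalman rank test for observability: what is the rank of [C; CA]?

2

CA = [[6, 0], [0, 0]]
Observability matrix O = [C; CA] = [[-2, -1], [1, -1], [6, 0], [0, 0]]
Take the 2×2 submatrix of O formed by rows 1, 2: [[-2, -1], [1, -1]]. Its determinant is (-2)·(-1) - (-1)·1 = 2 - (-1) = 3 ≠ 0.
So rank(O) ≥ 2; since O has 2 columns, rank(O) = 2.
rank(O) = 2 = n, so the pair (A, C) is completely observable.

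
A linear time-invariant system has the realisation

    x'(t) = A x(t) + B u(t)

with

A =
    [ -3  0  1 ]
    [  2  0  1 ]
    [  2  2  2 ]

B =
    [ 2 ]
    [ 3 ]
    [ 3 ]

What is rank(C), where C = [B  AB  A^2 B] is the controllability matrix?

AB = [[-3], [7], [16]]
A^2B = [[25], [10], [40]]
Controllability matrix C = [B  AB  A^2B] = [[2, -3, 25], [3, 7, 10], [3, 16, 40]]
det(C) = 2·(7·40 - 10·16) - (-3)·(3·40 - 10·3) + 25·(3·16 - 7·3) = 2·120 - (-3)·90 + 25·27 = 1185 ≠ 0, so rank(C) = 3.
rank(C) = 3 = n, so the pair (A, B) is completely controllable.

3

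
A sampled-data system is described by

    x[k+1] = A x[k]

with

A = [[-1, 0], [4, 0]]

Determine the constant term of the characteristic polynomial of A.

0

For a 2×2 matrix, det(zI - A) = z^2 - (tr A)z + det A.
tr A = -1, det A = 0.
So p(z) = z^2 + z.
The constant term is 0.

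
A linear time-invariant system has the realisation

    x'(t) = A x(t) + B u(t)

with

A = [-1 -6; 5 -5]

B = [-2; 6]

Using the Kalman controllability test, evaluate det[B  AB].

284

AB = [[-34], [-40]]
Controllability matrix C = [B  AB] = [[-2, -34], [6, -40]]
det(C) = (-2)·(-40) - (-34)·6 = 80 - (-204) = 284
Since det(C) ≠ 0, rank(C) = 2 and the system is completely controllable.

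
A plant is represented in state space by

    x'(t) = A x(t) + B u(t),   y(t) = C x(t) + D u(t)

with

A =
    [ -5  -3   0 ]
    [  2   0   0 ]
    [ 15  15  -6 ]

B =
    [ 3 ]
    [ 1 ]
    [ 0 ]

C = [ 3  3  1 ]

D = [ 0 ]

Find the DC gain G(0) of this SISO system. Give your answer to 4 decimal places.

7.3333

G(0) = C(-A)^{-1}B + D = -C A^{-1} B + D.
det A = -36, so A^{-1} = (1/-36)·adj(A) = [[0, 1/2, 0], [-1/3, -5/6, 0], [-5/6, -5/6, -1/6]]
A^{-1} B = [1/2, -11/6, -10/3]^T
C A^{-1} B = -22/3
G(0) = D - C A^{-1} B = 0 - (-22/3) = 22/3 ≈ 7.3333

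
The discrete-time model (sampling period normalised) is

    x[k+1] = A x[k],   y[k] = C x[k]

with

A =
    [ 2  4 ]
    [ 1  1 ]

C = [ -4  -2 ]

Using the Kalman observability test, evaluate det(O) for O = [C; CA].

52

CA = [[-10, -18]]
Observability matrix O = [C; CA] = [[-4, -2], [-10, -18]]
det(O) = (-4)·(-18) - (-2)·(-10) = 72 - 20 = 52
Since det(O) ≠ 0, rank(O) = 2 and the system is completely observable.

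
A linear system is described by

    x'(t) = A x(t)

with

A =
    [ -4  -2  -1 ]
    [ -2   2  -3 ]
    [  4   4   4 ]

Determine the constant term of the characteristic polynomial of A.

Expand det(sI - A) for the 3×3 matrix.
p(s) = s^3 - 2s^2 - 4s + 56.
(Check: constant term = det(-A) = (-1)^3 det A = 56; coefficient of s^2 = -tr A = -2.)
The constant term is 56.

56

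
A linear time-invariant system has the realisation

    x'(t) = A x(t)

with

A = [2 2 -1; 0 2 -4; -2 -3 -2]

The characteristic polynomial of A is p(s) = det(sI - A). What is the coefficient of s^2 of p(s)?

-2

Expand det(sI - A) for the 3×3 matrix.
p(s) = s^3 - 2s^2 - 18s + 20.
(Check: constant term = det(-A) = (-1)^3 det A = 20; coefficient of s^2 = -tr A = -2.)
The coefficient of s^2 is -2.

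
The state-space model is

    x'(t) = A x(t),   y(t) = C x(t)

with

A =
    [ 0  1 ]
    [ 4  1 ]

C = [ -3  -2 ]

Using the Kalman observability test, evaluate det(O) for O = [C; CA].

CA = [[-8, -5]]
Observability matrix O = [C; CA] = [[-3, -2], [-8, -5]]
det(O) = (-3)·(-5) - (-2)·(-8) = 15 - 16 = -1
Since det(O) ≠ 0, rank(O) = 2 and the system is completely observable.

-1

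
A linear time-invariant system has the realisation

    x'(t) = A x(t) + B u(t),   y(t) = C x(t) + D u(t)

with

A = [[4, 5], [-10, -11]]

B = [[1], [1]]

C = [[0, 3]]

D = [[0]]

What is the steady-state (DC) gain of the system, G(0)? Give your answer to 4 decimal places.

G(0) = C(-A)^{-1}B + D = -C A^{-1} B + D.
det A = 6, so A^{-1} = (1/6)·adj(A) = [[-11/6, -5/6], [5/3, 2/3]]
A^{-1} B = [-8/3, 7/3]^T
C A^{-1} B = 7
G(0) = D - C A^{-1} B = 0 - (7) = -7

-7.0000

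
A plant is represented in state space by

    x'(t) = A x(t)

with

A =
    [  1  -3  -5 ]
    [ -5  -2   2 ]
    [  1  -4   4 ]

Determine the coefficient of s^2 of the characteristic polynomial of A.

-3

Expand det(sI - A) for the 3×3 matrix.
p(s) = s^3 - 3s^2 - 8s + 176.
(Check: constant term = det(-A) = (-1)^3 det A = 176; coefficient of s^2 = -tr A = -3.)
The coefficient of s^2 is -3.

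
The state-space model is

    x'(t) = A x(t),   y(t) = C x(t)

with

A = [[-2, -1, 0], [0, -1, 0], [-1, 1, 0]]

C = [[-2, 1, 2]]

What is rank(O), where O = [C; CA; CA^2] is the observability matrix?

3

CA = [[2, 3, 0]]
CA^2 = [[-4, -5, 0]]
Observability matrix O = [C; CA; CA^2] = [[-2, 1, 2], [2, 3, 0], [-4, -5, 0]]
det(O) = (-2)·(3·0 - 0·(-5)) - 1·(2·0 - 0·(-4)) + 2·(2·(-5) - 3·(-4)) = (-2)·0 - 1·0 + 2·2 = 4 ≠ 0, so rank(O) = 3.
rank(O) = 3 = n, so the pair (A, C) is completely observable.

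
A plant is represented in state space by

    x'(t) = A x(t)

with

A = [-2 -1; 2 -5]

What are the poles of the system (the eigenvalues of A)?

-4, -3

det(sI - A) = s^2 - (tr A)s + det A, with tr A = (-2) + (-5) = -7 and det A = (-2)·(-5) - (-1)·2 = 10 - (-2) = 12.
So p(s) = det(sI - A) = s^2 + 7s + 12.
Factor s^2 + 7s + 12: two numbers with sum -7 and product 12 are -3 and -4, so s^2 + 7s + 12 = (s + 3)(s + 4).
Hence p(s) = (s + 3) (s + 4), with roots -4, -3.
All eigenvalues have negative real part, so the system is asymptotically stable.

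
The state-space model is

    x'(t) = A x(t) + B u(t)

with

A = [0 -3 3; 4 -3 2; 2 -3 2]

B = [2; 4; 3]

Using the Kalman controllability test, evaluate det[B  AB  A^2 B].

22

AB = [[-3], [2], [-2]]
A^2B = [[-12], [-22], [-16]]
Controllability matrix C = [B  AB  A^2B] = [[2, -3, -12], [4, 2, -22], [3, -2, -16]]
Expanding along the first row, det(C) = 2·(2·(-16) - (-22)·(-2)) - (-3)·(4·(-16) - (-22)·3) + (-12)·(4·(-2) - 2·3) = 2·(-76) - (-3)·2 + (-12)·(-14) = 22
Since det(C) ≠ 0, rank(C) = 3 and the system is completely controllable.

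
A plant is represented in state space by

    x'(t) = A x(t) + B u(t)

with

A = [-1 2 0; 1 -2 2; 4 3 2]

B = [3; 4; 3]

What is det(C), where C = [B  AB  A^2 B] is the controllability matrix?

-6487

AB = [[5], [1], [30]]
A^2B = [[-3], [63], [83]]
Controllability matrix C = [B  AB  A^2B] = [[3, 5, -3], [4, 1, 63], [3, 30, 83]]
Expanding along the first row, det(C) = 3·(1·83 - 63·30) - 5·(4·83 - 63·3) + (-3)·(4·30 - 1·3) = 3·(-1807) - 5·143 + (-3)·117 = -6487
Since det(C) ≠ 0, rank(C) = 3 and the system is completely controllable.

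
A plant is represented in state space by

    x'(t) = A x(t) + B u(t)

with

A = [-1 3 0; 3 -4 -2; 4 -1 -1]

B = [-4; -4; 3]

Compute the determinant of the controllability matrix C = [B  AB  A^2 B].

AB = [[-8], [-2], [-15]]
A^2B = [[2], [14], [-15]]
Controllability matrix C = [B  AB  A^2B] = [[-4, -8, 2], [-4, -2, 14], [3, -15, -15]]
Expanding along the first row, det(C) = (-4)·((-2)·(-15) - 14·(-15)) - (-8)·((-4)·(-15) - 14·3) + 2·((-4)·(-15) - (-2)·3) = (-4)·240 - (-8)·18 + 2·66 = -684
Since det(C) ≠ 0, rank(C) = 3 and the system is completely controllable.

-684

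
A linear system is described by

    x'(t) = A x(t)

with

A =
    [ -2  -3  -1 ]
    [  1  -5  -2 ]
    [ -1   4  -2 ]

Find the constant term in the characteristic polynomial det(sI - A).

Expand det(sI - A) for the 3×3 matrix.
p(s) = s^3 + 9s^2 + 34s + 47.
(Check: constant term = det(-A) = (-1)^3 det A = 47; coefficient of s^2 = -tr A = 9.)
The constant term is 47.

47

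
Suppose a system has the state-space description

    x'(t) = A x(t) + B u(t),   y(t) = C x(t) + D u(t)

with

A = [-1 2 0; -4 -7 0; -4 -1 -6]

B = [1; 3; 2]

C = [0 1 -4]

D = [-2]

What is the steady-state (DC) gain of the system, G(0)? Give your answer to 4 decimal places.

-1.1333

G(0) = C(-A)^{-1}B + D = -C A^{-1} B + D.
det A = -90, so A^{-1} = (1/-90)·adj(A) = [[-7/15, -2/15, 0], [4/15, -1/15, 0], [4/15, 1/10, -1/6]]
A^{-1} B = [-13/15, 1/15, 7/30]^T
C A^{-1} B = -13/15
G(0) = D - C A^{-1} B = -2 - (-13/15) = -17/15 ≈ -1.1333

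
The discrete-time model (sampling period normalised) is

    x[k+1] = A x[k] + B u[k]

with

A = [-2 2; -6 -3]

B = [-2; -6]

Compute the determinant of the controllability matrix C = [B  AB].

AB = [[-8], [30]]
Controllability matrix C = [B  AB] = [[-2, -8], [-6, 30]]
det(C) = (-2)·30 - (-8)·(-6) = -60 - 48 = -108
Since det(C) ≠ 0, rank(C) = 2 and the system is completely controllable.

-108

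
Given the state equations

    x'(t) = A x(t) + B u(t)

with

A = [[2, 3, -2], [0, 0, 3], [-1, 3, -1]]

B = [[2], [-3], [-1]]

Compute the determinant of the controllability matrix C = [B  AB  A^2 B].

AB = [[-3], [-3], [-10]]
A^2B = [[5], [-30], [4]]
Controllability matrix C = [B  AB  A^2B] = [[2, -3, 5], [-3, -3, -30], [-1, -10, 4]]
Expanding along the first row, det(C) = 2·((-3)·4 - (-30)·(-10)) - (-3)·((-3)·4 - (-30)·(-1)) + 5·((-3)·(-10) - (-3)·(-1)) = 2·(-312) - (-3)·(-42) + 5·27 = -615
Since det(C) ≠ 0, rank(C) = 3 and the system is completely controllable.

-615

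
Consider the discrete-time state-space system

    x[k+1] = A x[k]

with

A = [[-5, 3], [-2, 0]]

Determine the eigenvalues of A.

det(zI - A) = z^2 - (tr A)z + det A, with tr A = (-5) + 0 = -5 and det A = (-5)·0 - 3·(-2) = 0 - (-6) = 6.
So p(z) = det(zI - A) = z^2 + 5z + 6.
Factor z^2 + 5z + 6: two numbers with sum -5 and product 6 are -2 and -3, so z^2 + 5z + 6 = (z + 2)(z + 3).
Hence p(z) = (z + 2) (z + 3), with roots -3, -2.

-3, -2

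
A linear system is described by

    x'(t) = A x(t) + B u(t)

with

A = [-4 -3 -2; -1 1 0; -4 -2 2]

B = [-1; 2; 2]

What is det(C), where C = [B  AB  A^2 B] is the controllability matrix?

AB = [[-6], [3], [4]]
A^2B = [[7], [9], [26]]
Controllability matrix C = [B  AB  A^2B] = [[-1, -6, 7], [2, 3, 9], [2, 4, 26]]
Expanding along the first row, det(C) = (-1)·(3·26 - 9·4) - (-6)·(2·26 - 9·2) + 7·(2·4 - 3·2) = (-1)·42 - (-6)·34 + 7·2 = 176
Since det(C) ≠ 0, rank(C) = 3 and the system is completely controllable.

176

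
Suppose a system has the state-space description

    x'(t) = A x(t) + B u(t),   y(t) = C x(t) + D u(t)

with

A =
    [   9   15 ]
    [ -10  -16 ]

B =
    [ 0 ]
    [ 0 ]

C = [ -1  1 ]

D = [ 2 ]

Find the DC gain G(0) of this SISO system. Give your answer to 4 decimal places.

G(0) = C(-A)^{-1}B + D = -C A^{-1} B + D.
det A = 6, so A^{-1} = (1/6)·adj(A) = [[-8/3, -5/2], [5/3, 3/2]]
A^{-1} B = [0, 0]^T
C A^{-1} B = 0
G(0) = D - C A^{-1} B = 2 - (0) = 2

2.0000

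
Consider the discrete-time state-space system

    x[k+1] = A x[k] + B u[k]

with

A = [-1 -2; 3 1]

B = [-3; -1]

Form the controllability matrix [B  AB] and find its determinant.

AB = [[5], [-10]]
Controllability matrix C = [B  AB] = [[-3, 5], [-1, -10]]
det(C) = (-3)·(-10) - 5·(-1) = 30 - (-5) = 35
Since det(C) ≠ 0, rank(C) = 2 and the system is completely controllable.

35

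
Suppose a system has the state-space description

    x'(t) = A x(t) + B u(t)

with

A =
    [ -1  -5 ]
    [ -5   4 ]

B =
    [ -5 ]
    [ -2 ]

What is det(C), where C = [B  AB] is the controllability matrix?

-55

AB = [[15], [17]]
Controllability matrix C = [B  AB] = [[-5, 15], [-2, 17]]
det(C) = (-5)·17 - 15·(-2) = -85 - (-30) = -55
Since det(C) ≠ 0, rank(C) = 2 and the system is completely controllable.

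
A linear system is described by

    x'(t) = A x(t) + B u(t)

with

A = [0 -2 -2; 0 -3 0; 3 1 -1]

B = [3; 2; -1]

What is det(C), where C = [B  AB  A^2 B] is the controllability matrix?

AB = [[-2], [-6], [12]]
A^2B = [[-12], [18], [-24]]
Controllability matrix C = [B  AB  A^2B] = [[3, -2, -12], [2, -6, 18], [-1, 12, -24]]
Expanding along the first row, det(C) = 3·((-6)·(-24) - 18·12) - (-2)·(2·(-24) - 18·(-1)) + (-12)·(2·12 - (-6)·(-1)) = 3·(-72) - (-2)·(-30) + (-12)·18 = -492
Since det(C) ≠ 0, rank(C) = 3 and the system is completely controllable.

-492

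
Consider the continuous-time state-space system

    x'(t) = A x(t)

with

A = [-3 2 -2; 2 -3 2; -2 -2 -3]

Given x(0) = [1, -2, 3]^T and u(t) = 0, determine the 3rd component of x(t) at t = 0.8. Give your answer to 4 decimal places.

det(sI - A) = s^3 - (tr A)s^2 + (M11 + M22 + M33)s - det A, where Mii is the 2×2 principal minor of A obtained by deleting row i and column i.
tr A = (-3) + (-3) + (-3) = -9; M11 = (-3)·(-3) - 2·(-2) = 9 - (-4) = 13; M22 = (-3)·(-3) - (-2)·(-2) = 9 - 4 = 5; M33 = (-3)·(-3) - 2·2 = 9 - 4 = 5; sum of minors = 23.
det A = (-3)·((-3)·(-3) - 2·(-2)) - 2·(2·(-3) - 2·(-2)) + (-2)·(2·(-2) - (-3)·(-2)) = (-3)·13 - 2·(-2) + (-2)·(-10) = -15.
So p(s) = det(sI - A) = s^3 + 9s^2 + 23s + 15.
Rational-root test: any integer root divides 15. Testing small divisors, s = -1 works: p(-1) = -1 + 9 + (-23) + 15 = 0, so (s + 1) is a factor.
Dividing, p(s) = (s + 1)(s^2 + 8s + 15).
Factor s^2 + 8s + 15: two numbers with sum -8 and product 15 are -3 and -5, so s^2 + 8s + 15 = (s + 3)(s + 5).
Hence p(s) = (s + 1) (s + 3) (s + 5), with roots -5, -3, -1.
The eigenvalues -5, -3, -1 are distinct and real, so A is diagonalisable and x(t) = e^{At} x(0) = V diag(e^{λ_i t}) V^{-1} x(0), where the columns of V are the eigenvectors.
λ = -5: A - (-5)I = [[2, 2, -2], [2, 2, 2], [-2, -2, 2]]. v must be orthogonal to every row; (row 1) × (row 2) = [8, -8, 0], so take v_1 = [1, -1, 0]^T.
λ = -3: A - (-3)I = [[0, 2, -2], [2, 0, 2], [-2, -2, 0]]. v must be orthogonal to every row; (row 1) × (row 2) = [4, -4, -4], so take v_2 = [-1, 1, 1]^T.
λ = -1: A - (-1)I = [[-2, 2, -2], [2, -2, 2], [-2, -2, -2]]. v must be orthogonal to every row; (row 1) × (row 3) = [-8, 0, 8], so take v_3 = [-1, 0, 1]^T.
V = [v_1 v_2 v_3] = [[1, -1, -1], [-1, 1, 0], [0, 1, 1]] has det V = 1, so V^{-1} = adj(V)/det V = [[1, 0, 1], [1, 1, 1], [-1, -1, 0]].
Modal coordinates z(0) = V^{-1} x(0): 1·1 + 0·(-2) + 1·3 = 4; 1·1 + 1·(-2) + 1·3 = 2; (-1)·1 + (-1)·(-2) + 0·3 = 1; so z(0) = [4, 2, 1]^T.
x_3(t) = Σ_i (v_i)_3 · z_i(0) · e^{λ_i t} (row 3 of V times the modal terms).
x_3(0.8) = 0·4·e^{-5·0.8} + 1·2·e^{-3·0.8} + 1·1·e^{-1·0.8} = 0·0.018316 + 2·0.090718 + 1·0.449329 = 0.6308.

0.6308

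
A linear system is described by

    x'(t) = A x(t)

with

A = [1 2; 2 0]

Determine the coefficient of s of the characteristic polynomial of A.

For a 2×2 matrix, det(sI - A) = s^2 - (tr A)s + det A.
tr A = 1, det A = -4.
So p(s) = s^2 - s - 4.
The coefficient of s is -1.

-1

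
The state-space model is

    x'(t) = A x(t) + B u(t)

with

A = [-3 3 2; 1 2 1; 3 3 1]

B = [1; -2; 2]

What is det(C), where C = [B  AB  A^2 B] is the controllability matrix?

AB = [[-5], [-1], [-1]]
A^2B = [[10], [-8], [-19]]
Controllability matrix C = [B  AB  A^2B] = [[1, -5, 10], [-2, -1, -8], [2, -1, -19]]
Expanding along the first row, det(C) = 1·((-1)·(-19) - (-8)·(-1)) - (-5)·((-2)·(-19) - (-8)·2) + 10·((-2)·(-1) - (-1)·2) = 1·11 - (-5)·54 + 10·4 = 321
Since det(C) ≠ 0, rank(C) = 3 and the system is completely controllable.

321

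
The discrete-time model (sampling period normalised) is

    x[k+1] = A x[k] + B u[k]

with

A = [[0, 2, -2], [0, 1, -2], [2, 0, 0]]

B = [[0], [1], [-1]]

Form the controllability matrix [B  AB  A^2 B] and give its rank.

3

AB = [[4], [3], [0]]
A^2B = [[6], [3], [8]]
Controllability matrix C = [B  AB  A^2B] = [[0, 4, 6], [1, 3, 3], [-1, 0, 8]]
det(C) = 0·(3·8 - 3·0) - 4·(1·8 - 3·(-1)) + 6·(1·0 - 3·(-1)) = 0·24 - 4·11 + 6·3 = -26 ≠ 0, so rank(C) = 3.
rank(C) = 3 = n, so the pair (A, B) is completely controllable.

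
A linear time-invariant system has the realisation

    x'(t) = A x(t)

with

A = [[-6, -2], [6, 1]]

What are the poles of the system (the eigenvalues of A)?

det(sI - A) = s^2 - (tr A)s + det A, with tr A = (-6) + 1 = -5 and det A = (-6)·1 - (-2)·6 = -6 - (-12) = 6.
So p(s) = det(sI - A) = s^2 + 5s + 6.
Factor s^2 + 5s + 6: two numbers with sum -5 and product 6 are -2 and -3, so s^2 + 5s + 6 = (s + 2)(s + 3).
Hence p(s) = (s + 2) (s + 3), with roots -3, -2.
All eigenvalues have negative real part, so the system is asymptotically stable.

-3, -2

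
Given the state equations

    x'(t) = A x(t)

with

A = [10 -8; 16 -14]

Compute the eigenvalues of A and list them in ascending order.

det(sI - A) = s^2 - (tr A)s + det A, with tr A = 10 + (-14) = -4 and det A = 10·(-14) - (-8)·16 = -140 - (-128) = -12.
So p(s) = det(sI - A) = s^2 + 4s - 12.
Factor s^2 + 4s - 12: two numbers with sum -4 and product -12 are 2 and -6, so s^2 + 4s - 12 = (s - 2)(s + 6).
Hence p(s) = (s - 2) (s + 6), with roots -6, 2.
At least one eigenvalue has non-negative real part, so the system is not asymptotically stable.

-6, 2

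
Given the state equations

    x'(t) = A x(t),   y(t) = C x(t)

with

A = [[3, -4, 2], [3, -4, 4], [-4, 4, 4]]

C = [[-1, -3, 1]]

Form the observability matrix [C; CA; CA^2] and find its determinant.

CA = [[-16, 20, -10]]
CA^2 = [[52, -56, 8]]
Observability matrix O = [C; CA; CA^2] = [[-1, -3, 1], [-16, 20, -10], [52, -56, 8]]
Expanding along the first row, det(O) = (-1)·(20·8 - (-10)·(-56)) - (-3)·((-16)·8 - (-10)·52) + 1·((-16)·(-56) - 20·52) = (-1)·(-400) - (-3)·392 + 1·(-144) = 1432
Since det(O) ≠ 0, rank(O) = 3 and the system is completely observable.

1432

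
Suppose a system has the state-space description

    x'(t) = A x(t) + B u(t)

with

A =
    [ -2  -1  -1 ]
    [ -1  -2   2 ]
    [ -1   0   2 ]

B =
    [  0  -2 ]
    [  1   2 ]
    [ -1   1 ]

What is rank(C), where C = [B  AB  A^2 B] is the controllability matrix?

AB = [[0, 1], [-4, 0], [-2, 4]]
A^2B = [[6, -6], [4, 7], [-4, 7]]
Controllability matrix C = [B  AB  A^2B] = [[0, -2, 0, 1, 6, -6], [1, 2, -4, 0, 4, 7], [-1, 1, -2, 4, -4, 7]]
Take the 3×3 submatrix of C formed by columns 1, 2, 3: [[0, -2, 0], [1, 2, -4], [-1, 1, -2]]. Its determinant is 0·(2·(-2) - (-4)·1) - (-2)·(1·(-2) - (-4)·(-1)) + 0·(1·1 - 2·(-1)) = 0·0 - (-2)·(-6) + 0·3 = -12 ≠ 0.
So rank(C) ≥ 3; since C has 3 rows, rank(C) = 3.
rank(C) = 3 = n, so the pair (A, B) is completely controllable.

3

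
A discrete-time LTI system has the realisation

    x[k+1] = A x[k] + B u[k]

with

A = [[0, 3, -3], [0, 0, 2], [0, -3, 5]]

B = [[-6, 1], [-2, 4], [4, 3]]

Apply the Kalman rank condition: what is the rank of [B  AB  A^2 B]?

AB = [[-18, 3], [8, 6], [26, 3]]
A^2B = [[-54, 9], [52, 6], [106, -3]]
Controllability matrix C = [B  AB  A^2B] = [[-6, 1, -18, 3, -54, 9], [-2, 4, 8, 6, 52, 6], [4, 3, 26, 3, 106, -3]]
The rows r1, r2, r3 of C are linearly dependent: r1 - r2 + r3 = 0 (check each entry), so rank(C) ≤ 2.
The 2×2 minor from rows 1, 2, columns 1, 2 is (-6)·4 - 1·(-2) = -24 - (-2) = -22 ≠ 0, so rank(C) = 2.
rank(C) = 2 < n = 3, so the pair (A, B) is not completely controllable.

2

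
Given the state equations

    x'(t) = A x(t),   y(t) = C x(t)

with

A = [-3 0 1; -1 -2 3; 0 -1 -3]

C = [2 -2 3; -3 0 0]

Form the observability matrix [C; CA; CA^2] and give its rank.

CA = [[-4, 1, -13], [9, 0, -3]]
CA^2 = [[11, 11, 38], [-27, 3, 18]]
Observability matrix O = [C; CA; CA^2] = [[2, -2, 3], [-3, 0, 0], [-4, 1, -13], [9, 0, -3], [11, 11, 38], [-27, 3, 18]]
Take the 3×3 submatrix of O formed by rows 1, 2, 3: [[2, -2, 3], [-3, 0, 0], [-4, 1, -13]]. Its determinant is 2·(0·(-13) - 0·1) - (-2)·((-3)·(-13) - 0·(-4)) + 3·((-3)·1 - 0·(-4)) = 2·0 - (-2)·39 + 3·(-3) = 69 ≠ 0.
So rank(O) ≥ 3; since O has 3 columns, rank(O) = 3.
rank(O) = 3 = n, so the pair (A, C) is completely observable.

3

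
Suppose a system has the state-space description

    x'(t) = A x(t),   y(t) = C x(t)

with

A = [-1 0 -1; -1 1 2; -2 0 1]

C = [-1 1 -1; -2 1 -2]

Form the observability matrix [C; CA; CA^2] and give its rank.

CA = [[2, 1, 2], [5, 1, 2]]
CA^2 = [[-7, 1, 2], [-10, 1, -1]]
Observability matrix O = [C; CA; CA^2] = [[-1, 1, -1], [-2, 1, -2], [2, 1, 2], [5, 1, 2], [-7, 1, 2], [-10, 1, -1]]
Take the 3×3 submatrix of O formed by rows 1, 2, 4: [[-1, 1, -1], [-2, 1, -2], [5, 1, 2]]. Its determinant is (-1)·(1·2 - (-2)·1) - 1·((-2)·2 - (-2)·5) + (-1)·((-2)·1 - 1·5) = (-1)·4 - 1·6 + (-1)·(-7) = -3 ≠ 0.
So rank(O) ≥ 3; since O has 3 columns, rank(O) = 3.
rank(O) = 3 = n, so the pair (A, C) is completely observable.

3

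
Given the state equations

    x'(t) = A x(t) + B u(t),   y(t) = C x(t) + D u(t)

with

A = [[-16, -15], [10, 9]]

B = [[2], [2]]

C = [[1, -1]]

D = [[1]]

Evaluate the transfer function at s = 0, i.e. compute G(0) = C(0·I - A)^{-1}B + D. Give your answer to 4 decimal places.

-15.6667

G(0) = C(-A)^{-1}B + D = -C A^{-1} B + D.
det A = 6, so A^{-1} = (1/6)·adj(A) = [[3/2, 5/2], [-5/3, -8/3]]
A^{-1} B = [8, -26/3]^T
C A^{-1} B = 50/3
G(0) = D - C A^{-1} B = 1 - (50/3) = -47/3 ≈ -15.6667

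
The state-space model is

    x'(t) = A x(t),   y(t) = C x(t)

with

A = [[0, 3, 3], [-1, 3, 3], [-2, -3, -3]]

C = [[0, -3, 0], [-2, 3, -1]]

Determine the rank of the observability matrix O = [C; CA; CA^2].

3

CA = [[3, -9, -9], [-1, 6, 6]]
CA^2 = [[27, 9, 9], [-18, -3, -3]]
Observability matrix O = [C; CA; CA^2] = [[0, -3, 0], [-2, 3, -1], [3, -9, -9], [-1, 6, 6], [27, 9, 9], [-18, -3, -3]]
Take the 3×3 submatrix of O formed by rows 1, 2, 3: [[0, -3, 0], [-2, 3, -1], [3, -9, -9]]. Its determinant is 0·(3·(-9) - (-1)·(-9)) - (-3)·((-2)·(-9) - (-1)·3) + 0·((-2)·(-9) - 3·3) = 0·(-36) - (-3)·21 + 0·9 = 63 ≠ 0.
So rank(O) ≥ 3; since O has 3 columns, rank(O) = 3.
rank(O) = 3 = n, so the pair (A, C) is completely observable.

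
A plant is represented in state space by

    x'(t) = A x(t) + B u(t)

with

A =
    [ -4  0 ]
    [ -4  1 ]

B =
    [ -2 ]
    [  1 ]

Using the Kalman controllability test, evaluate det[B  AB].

AB = [[8], [9]]
Controllability matrix C = [B  AB] = [[-2, 8], [1, 9]]
det(C) = (-2)·9 - 8·1 = -18 - 8 = -26
Since det(C) ≠ 0, rank(C) = 2 and the system is completely controllable.

-26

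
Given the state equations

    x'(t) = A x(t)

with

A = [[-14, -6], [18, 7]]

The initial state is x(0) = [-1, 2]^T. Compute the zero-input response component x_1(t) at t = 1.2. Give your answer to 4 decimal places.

-0.0907

det(sI - A) = s^2 - (tr A)s + det A, with tr A = (-14) + 7 = -7 and det A = (-14)·7 - (-6)·18 = -98 - (-108) = 10.
So p(s) = det(sI - A) = s^2 + 7s + 10.
Factor s^2 + 7s + 10: two numbers with sum -7 and product 10 are -2 and -5, so s^2 + 7s + 10 = (s + 2)(s + 5).
Hence p(s) = (s + 2) (s + 5), with roots -5, -2.
The eigenvalues -5, -2 are distinct and real, so A is diagonalisable and x(t) = e^{At} x(0) = V diag(e^{λ_i t}) V^{-1} x(0), where the columns of V are the eigenvectors.
λ = -5: A - (-5)I = [[-9, -6], [18, 12]]. Row 1 gives (-9)·v1 + (-6)·v2 = 0, so take v_1 = [2, -3]^T.
λ = -2: A - (-2)I = [[-12, -6], [18, 9]]. Row 1 gives (-12)·v1 + (-6)·v2 = 0, so take v_2 = [-1, 2]^T.
V = [v_1 v_2] = [[2, -1], [-3, 2]] has det V = 1, so V^{-1} = adj(V)/det V = [[2, 1], [3, 2]].
Modal coordinates z(0) = V^{-1} x(0): 2·(-1) + 1·2 = 0; 3·(-1) + 2·2 = 1; so z(0) = [0, 1]^T.
x_1(t) = Σ_i (v_i)_1 · z_i(0) · e^{λ_i t} (row 1 of V times the modal terms).
x_1(1.2) = 2·0·e^{-5·1.2} + (-1)·1·e^{-2·1.2} = 0·0.002479 + (-1)·0.090718 = -0.0907.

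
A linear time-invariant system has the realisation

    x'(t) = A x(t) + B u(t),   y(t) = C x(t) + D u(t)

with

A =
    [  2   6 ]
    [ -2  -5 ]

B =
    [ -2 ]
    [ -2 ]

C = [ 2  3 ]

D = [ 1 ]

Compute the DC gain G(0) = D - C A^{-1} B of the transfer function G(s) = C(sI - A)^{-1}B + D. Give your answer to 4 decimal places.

G(0) = C(-A)^{-1}B + D = -C A^{-1} B + D.
det A = 2, so A^{-1} = (1/2)·adj(A) = [[-5/2, -3], [1, 1]]
A^{-1} B = [11, -4]^T
C A^{-1} B = 10
G(0) = D - C A^{-1} B = 1 - (10) = -9

-9.0000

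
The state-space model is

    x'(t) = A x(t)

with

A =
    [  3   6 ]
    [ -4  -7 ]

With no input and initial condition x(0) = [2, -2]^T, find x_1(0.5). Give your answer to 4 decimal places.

0.4463

det(sI - A) = s^2 - (tr A)s + det A, with tr A = 3 + (-7) = -4 and det A = 3·(-7) - 6·(-4) = -21 - (-24) = 3.
So p(s) = det(sI - A) = s^2 + 4s + 3.
Factor s^2 + 4s + 3: two numbers with sum -4 and product 3 are -1 and -3, so s^2 + 4s + 3 = (s + 1)(s + 3).
Hence p(s) = (s + 1) (s + 3), with roots -3, -1.
The eigenvalues -3, -1 are distinct and real, so A is diagonalisable and x(t) = e^{At} x(0) = V diag(e^{λ_i t}) V^{-1} x(0), where the columns of V are the eigenvectors.
λ = -3: A - (-3)I = [[6, 6], [-4, -4]]. Row 1 gives 6·v1 + 6·v2 = 0, so take v_1 = [-1, 1]^T.
λ = -1: A - (-1)I = [[4, 6], [-4, -6]]. Row 1 gives 4·v1 + 6·v2 = 0, so take v_2 = [3, -2]^T.
V = [v_1 v_2] = [[-1, 3], [1, -2]] has det V = -1, so V^{-1} = adj(V)/det V = [[2, 3], [1, 1]].
Modal coordinates z(0) = V^{-1} x(0): 2·2 + 3·(-2) = -2; 1·2 + 1·(-2) = 0; so z(0) = [-2, 0]^T.
x_1(t) = Σ_i (v_i)_1 · z_i(0) · e^{λ_i t} (row 1 of V times the modal terms).
x_1(0.5) = (-1)·(-2)·e^{-3·0.5} + 3·0·e^{-1·0.5} = 2·0.223130 + 0·0.606531 = 0.4463.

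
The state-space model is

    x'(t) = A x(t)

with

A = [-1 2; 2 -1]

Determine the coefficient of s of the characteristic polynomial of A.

For a 2×2 matrix, det(sI - A) = s^2 - (tr A)s + det A.
tr A = -2, det A = -3.
So p(s) = s^2 + 2s - 3.
The coefficient of s is 2.

2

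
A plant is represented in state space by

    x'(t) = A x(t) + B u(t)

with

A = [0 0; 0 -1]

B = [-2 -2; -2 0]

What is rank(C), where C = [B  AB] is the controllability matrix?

2

AB = [[0, 0], [2, 0]]
Controllability matrix C = [B  AB] = [[-2, -2, 0, 0], [-2, 0, 2, 0]]
Take the 2×2 submatrix of C formed by columns 1, 2: [[-2, -2], [-2, 0]]. Its determinant is (-2)·0 - (-2)·(-2) = 0 - 4 = -4 ≠ 0.
So rank(C) ≥ 2; since C has 2 rows, rank(C) = 2.
rank(C) = 2 = n, so the pair (A, B) is completely controllable.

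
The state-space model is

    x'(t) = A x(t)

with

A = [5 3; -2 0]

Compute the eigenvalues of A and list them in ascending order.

2, 3

det(sI - A) = s^2 - (tr A)s + det A, with tr A = 5 + 0 = 5 and det A = 5·0 - 3·(-2) = 0 - (-6) = 6.
So p(s) = det(sI - A) = s^2 - 5s + 6.
Factor s^2 - 5s + 6: two numbers with sum 5 and product 6 are 3 and 2, so s^2 - 5s + 6 = (s - 3)(s - 2).
Hence p(s) = (s - 3) (s - 2), with roots 2, 3.
At least one eigenvalue has non-negative real part, so the system is not asymptotically stable.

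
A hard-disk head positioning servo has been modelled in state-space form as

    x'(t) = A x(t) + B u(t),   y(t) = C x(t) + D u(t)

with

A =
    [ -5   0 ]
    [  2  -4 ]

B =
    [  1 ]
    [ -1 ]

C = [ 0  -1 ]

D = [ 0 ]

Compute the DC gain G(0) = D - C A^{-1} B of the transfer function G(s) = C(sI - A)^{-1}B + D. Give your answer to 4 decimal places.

0.1500

G(0) = C(-A)^{-1}B + D = -C A^{-1} B + D.
det A = 20, so A^{-1} = (1/20)·adj(A) = [[-1/5, 0], [-1/10, -1/4]]
A^{-1} B = [-1/5, 3/20]^T
C A^{-1} B = -3/20
G(0) = D - C A^{-1} B = 0 - (-3/20) = 3/20 ≈ 0.1500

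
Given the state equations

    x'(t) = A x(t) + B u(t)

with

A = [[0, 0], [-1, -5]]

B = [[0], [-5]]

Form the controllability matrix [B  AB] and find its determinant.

0

AB = [[0], [25]]
Controllability matrix C = [B  AB] = [[0, 0], [-5, 25]]
det(C) = 0·25 - 0·(-5) = 0 - 0 = 0
Since det(C) = 0, rank(C) < 2 and the system is not completely controllable.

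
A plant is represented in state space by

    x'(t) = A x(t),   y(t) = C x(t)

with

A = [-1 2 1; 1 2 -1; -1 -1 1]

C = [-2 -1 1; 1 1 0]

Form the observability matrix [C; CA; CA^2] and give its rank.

CA = [[0, -7, 0], [0, 4, 0]]
CA^2 = [[-7, -14, 7], [4, 8, -4]]
Observability matrix O = [C; CA; CA^2] = [[-2, -1, 1], [1, 1, 0], [0, -7, 0], [0, 4, 0], [-7, -14, 7], [4, 8, -4]]
Take the 3×3 submatrix of O formed by rows 1, 2, 3: [[-2, -1, 1], [1, 1, 0], [0, -7, 0]]. Its determinant is (-2)·(1·0 - 0·(-7)) - (-1)·(1·0 - 0·0) + 1·(1·(-7) - 1·0) = (-2)·0 - (-1)·0 + 1·(-7) = -7 ≠ 0.
So rank(O) ≥ 3; since O has 3 columns, rank(O) = 3.
rank(O) = 3 = n, so the pair (A, C) is completely observable.

3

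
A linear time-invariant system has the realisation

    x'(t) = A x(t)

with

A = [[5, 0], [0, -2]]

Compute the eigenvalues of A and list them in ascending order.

-2, 5

det(sI - A) = s^2 - (tr A)s + det A, with tr A = 5 + (-2) = 3 and det A = 5·(-2) - 0·0 = -10 - 0 = -10.
So p(s) = det(sI - A) = s^2 - 3s - 10.
Factor s^2 - 3s - 10: two numbers with sum 3 and product -10 are 5 and -2, so s^2 - 3s - 10 = (s - 5)(s + 2).
Hence p(s) = (s - 5) (s + 2), with roots -2, 5.
At least one eigenvalue has non-negative real part, so the system is not asymptotically stable.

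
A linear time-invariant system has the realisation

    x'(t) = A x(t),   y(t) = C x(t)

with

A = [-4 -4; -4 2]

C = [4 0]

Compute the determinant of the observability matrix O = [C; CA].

-64

CA = [[-16, -16]]
Observability matrix O = [C; CA] = [[4, 0], [-16, -16]]
det(O) = 4·(-16) - 0·(-16) = -64 - 0 = -64
Since det(O) ≠ 0, rank(O) = 2 and the system is completely observable.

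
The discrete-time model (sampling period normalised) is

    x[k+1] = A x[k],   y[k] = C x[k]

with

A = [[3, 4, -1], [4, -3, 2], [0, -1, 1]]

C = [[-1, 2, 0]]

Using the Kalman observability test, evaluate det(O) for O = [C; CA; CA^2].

CA = [[5, -10, 5]]
CA^2 = [[-25, 45, -20]]
Observability matrix O = [C; CA; CA^2] = [[-1, 2, 0], [5, -10, 5], [-25, 45, -20]]
Expanding along the first row, det(O) = (-1)·((-10)·(-20) - 5·45) - 2·(5·(-20) - 5·(-25)) + 0·(5·45 - (-10)·(-25)) = (-1)·(-25) - 2·25 + 0·(-25) = -25
Since det(O) ≠ 0, rank(O) = 3 and the system is completely observable.

-25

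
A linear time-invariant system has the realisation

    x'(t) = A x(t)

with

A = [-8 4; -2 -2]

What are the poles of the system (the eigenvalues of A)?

det(sI - A) = s^2 - (tr A)s + det A, with tr A = (-8) + (-2) = -10 and det A = (-8)·(-2) - 4·(-2) = 16 - (-8) = 24.
So p(s) = det(sI - A) = s^2 + 10s + 24.
Factor s^2 + 10s + 24: two numbers with sum -10 and product 24 are -4 and -6, so s^2 + 10s + 24 = (s + 4)(s + 6).
Hence p(s) = (s + 4) (s + 6), with roots -6, -4.
All eigenvalues have negative real part, so the system is asymptotically stable.

-6, -4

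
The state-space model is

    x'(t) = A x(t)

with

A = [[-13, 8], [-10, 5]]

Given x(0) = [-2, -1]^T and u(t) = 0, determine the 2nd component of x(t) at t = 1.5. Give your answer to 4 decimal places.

det(sI - A) = s^2 - (tr A)s + det A, with tr A = (-13) + 5 = -8 and det A = (-13)·5 - 8·(-10) = -65 - (-80) = 15.
So p(s) = det(sI - A) = s^2 + 8s + 15.
Factor s^2 + 8s + 15: two numbers with sum -8 and product 15 are -3 and -5, so s^2 + 8s + 15 = (s + 3)(s + 5).
Hence p(s) = (s + 3) (s + 5), with roots -5, -3.
The eigenvalues -5, -3 are distinct and real, so A is diagonalisable and x(t) = e^{At} x(0) = V diag(e^{λ_i t}) V^{-1} x(0), where the columns of V are the eigenvectors.
λ = -5: A - (-5)I = [[-8, 8], [-10, 10]]. Row 1 gives (-8)·v1 + 8·v2 = 0, so take v_1 = [1, 1]^T.
λ = -3: A - (-3)I = [[-10, 8], [-10, 8]]. Row 1 gives (-10)·v1 + 8·v2 = 0, so take v_2 = [-4, -5]^T.
V = [v_1 v_2] = [[1, -4], [1, -5]] has det V = -1, so V^{-1} = adj(V)/det V = [[5, -4], [1, -1]].
Modal coordinates z(0) = V^{-1} x(0): 5·(-2) + (-4)·(-1) = -6; 1·(-2) + (-1)·(-1) = -1; so z(0) = [-6, -1]^T.
x_2(t) = Σ_i (v_i)_2 · z_i(0) · e^{λ_i t} (row 2 of V times the modal terms).
x_2(1.5) = 1·(-6)·e^{-5·1.5} + (-5)·(-1)·e^{-3·1.5} = (-6)·0.000553 + 5·0.011109 = 0.0522.

0.0522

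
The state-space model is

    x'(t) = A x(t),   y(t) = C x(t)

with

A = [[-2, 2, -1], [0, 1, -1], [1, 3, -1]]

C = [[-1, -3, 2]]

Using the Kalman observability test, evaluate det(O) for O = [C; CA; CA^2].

121

CA = [[4, 1, 2]]
CA^2 = [[-6, 15, -7]]
Observability matrix O = [C; CA; CA^2] = [[-1, -3, 2], [4, 1, 2], [-6, 15, -7]]
Expanding along the first row, det(O) = (-1)·(1·(-7) - 2·15) - (-3)·(4·(-7) - 2·(-6)) + 2·(4·15 - 1·(-6)) = (-1)·(-37) - (-3)·(-16) + 2·66 = 121
Since det(O) ≠ 0, rank(O) = 3 and the system is completely observable.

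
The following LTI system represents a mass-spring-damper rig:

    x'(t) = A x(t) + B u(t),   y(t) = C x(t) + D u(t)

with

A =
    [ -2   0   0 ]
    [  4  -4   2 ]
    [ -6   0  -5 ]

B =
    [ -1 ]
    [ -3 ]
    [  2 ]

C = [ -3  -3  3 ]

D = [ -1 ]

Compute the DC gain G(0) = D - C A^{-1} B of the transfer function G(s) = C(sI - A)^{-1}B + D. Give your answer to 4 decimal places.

5.7500

G(0) = C(-A)^{-1}B + D = -C A^{-1} B + D.
det A = -40, so A^{-1} = (1/-40)·adj(A) = [[-1/2, 0, 0], [-1/5, -1/4, -1/10], [3/5, 0, -1/5]]
A^{-1} B = [1/2, 3/4, -1]^T
C A^{-1} B = -27/4
G(0) = D - C A^{-1} B = -1 - (-27/4) = 23/4 ≈ 5.7500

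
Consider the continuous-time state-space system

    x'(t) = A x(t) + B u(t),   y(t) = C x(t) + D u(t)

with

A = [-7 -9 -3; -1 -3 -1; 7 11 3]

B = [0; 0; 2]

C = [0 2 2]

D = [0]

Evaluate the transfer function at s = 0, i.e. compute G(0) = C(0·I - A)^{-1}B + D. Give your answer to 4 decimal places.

4.0000

G(0) = C(-A)^{-1}B + D = -C A^{-1} B + D.
det A = -8, so A^{-1} = (1/-8)·adj(A) = [[-1/4, 3/4, 0], [1/2, 0, 1/2], [-5/4, -7/4, -3/2]]
A^{-1} B = [0, 1, -3]^T
C A^{-1} B = -4
G(0) = D - C A^{-1} B = 0 - (-4) = 4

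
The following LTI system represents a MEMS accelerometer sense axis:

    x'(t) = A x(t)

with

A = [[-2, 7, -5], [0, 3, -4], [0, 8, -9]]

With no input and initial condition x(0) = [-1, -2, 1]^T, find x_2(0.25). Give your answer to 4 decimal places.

-3.0345

det(sI - A) = s^3 - (tr A)s^2 + (M11 + M22 + M33)s - det A, where Mii is the 2×2 principal minor of A obtained by deleting row i and column i.
tr A = (-2) + 3 + (-9) = -8; M11 = 3·(-9) - (-4)·8 = -27 - (-32) = 5; M22 = (-2)·(-9) - (-5)·0 = 18 - 0 = 18; M33 = (-2)·3 - 7·0 = -6 - 0 = -6; sum of minors = 17.
det A = (-2)·(3·(-9) - (-4)·8) - 7·(0·(-9) - (-4)·0) + (-5)·(0·8 - 3·0) = (-2)·5 - 7·0 + (-5)·0 = -10.
So p(s) = det(sI - A) = s^3 + 8s^2 + 17s + 10.
Rational-root test: any integer root divides 10. Testing small divisors, s = -1 works: p(-1) = -1 + 8 + (-17) + 10 = 0, so (s + 1) is a factor.
Dividing, p(s) = (s + 1)(s^2 + 7s + 10).
Factor s^2 + 7s + 10: two numbers with sum -7 and product 10 are -2 and -5, so s^2 + 7s + 10 = (s + 2)(s + 5).
Hence p(s) = (s + 1) (s + 2) (s + 5), with roots -5, -2, -1.
The eigenvalues -5, -2, -1 are distinct and real, so A is diagonalisable and x(t) = e^{At} x(0) = V diag(e^{λ_i t}) V^{-1} x(0), where the columns of V are the eigenvectors.
λ = -5: A - (-5)I = [[3, 7, -5], [0, 8, -4], [0, 8, -4]]. v must be orthogonal to every row; (row 1) × (row 2) = [12, 12, 24], so take v_1 = [1, 1, 2]^T.
λ = -2: A - (-2)I = [[0, 7, -5], [0, 5, -4], [0, 8, -7]]. v must be orthogonal to every row; (row 1) × (row 2) = [-3, 0, 0], so take v_2 = [-1, 0, 0]^T.
λ = -1: A - (-1)I = [[-1, 7, -5], [0, 4, -4], [0, 8, -8]]. v must be orthogonal to every row; (row 1) × (row 2) = [-8, -4, -4], so take v_3 = [2, 1, 1]^T.
V = [v_1 v_2 v_3] = [[1, -1, 2], [1, 0, 1], [2, 0, 1]] has det V = -1, so V^{-1} = adj(V)/det V = [[0, -1, 1], [-1, 3, -1], [0, 2, -1]].
Modal coordinates z(0) = V^{-1} x(0): 0·(-1) + (-1)·(-2) + 1·1 = 3; (-1)·(-1) + 3·(-2) + (-1)·1 = -6; 0·(-1) + 2·(-2) + (-1)·1 = -5; so z(0) = [3, -6, -5]^T.
x_2(t) = Σ_i (v_i)_2 · z_i(0) · e^{λ_i t} (row 2 of V times the modal terms).
x_2(0.25) = 1·3·e^{-5·0.25} + 0·(-6)·e^{-2·0.25} + 1·(-5)·e^{-1·0.25} = 3·0.286505 + 0·0.606531 + (-5)·0.778801 = -3.0345.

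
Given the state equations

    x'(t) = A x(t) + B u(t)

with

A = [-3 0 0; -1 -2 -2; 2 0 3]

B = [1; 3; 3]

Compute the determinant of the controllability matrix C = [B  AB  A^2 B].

AB = [[-3], [-13], [11]]
A^2B = [[9], [7], [27]]
Controllability matrix C = [B  AB  A^2B] = [[1, -3, 9], [3, -13, 7], [3, 11, 27]]
Expanding along the first row, det(C) = 1·((-13)·27 - 7·11) - (-3)·(3·27 - 7·3) + 9·(3·11 - (-13)·3) = 1·(-428) - (-3)·60 + 9·72 = 400
Since det(C) ≠ 0, rank(C) = 3 and the system is completely controllable.

400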